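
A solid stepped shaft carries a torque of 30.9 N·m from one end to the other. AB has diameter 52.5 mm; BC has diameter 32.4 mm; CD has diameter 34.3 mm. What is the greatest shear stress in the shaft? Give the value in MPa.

Under the same torque, τ_max = 16T/(πd³) is largest where d is smallest — segment BC (d = 32.4 mm).
τ_max = 16·30.90/(π·(0.0324)³) = 4.627×10^6 Pa.

4.63 MPa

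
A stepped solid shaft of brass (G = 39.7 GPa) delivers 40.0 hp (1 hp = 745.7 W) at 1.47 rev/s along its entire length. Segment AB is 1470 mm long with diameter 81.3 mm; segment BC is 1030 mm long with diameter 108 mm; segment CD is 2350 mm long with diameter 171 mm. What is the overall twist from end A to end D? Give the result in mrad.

36.4 mrad

ω = 2π·1.47 = 9.236 rad/s, so T = P/ω = 40.0×745.7 / 9.236 = 3229 N·m.
J_AB = π(0.0813)⁴/32 = 4.29×10^-6 m⁴; J_BC = π(0.108)⁴/32 = 1.34×10^-5 m⁴; J_CD = π(0.171)⁴/32 = 8.39×10^-5 m⁴.
θ = (T/G)·Σ L_i/J_i = (3229/39.7×10⁹)·(1.47/4.29×10^-6 + 1.03/1.34×10^-5 + 2.35/8.39×10^-5) = 0.03643 rad.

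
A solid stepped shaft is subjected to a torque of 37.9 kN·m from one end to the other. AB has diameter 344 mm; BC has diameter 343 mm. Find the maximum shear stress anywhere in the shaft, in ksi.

Under the same torque, τ_max = 16T/(πd³) is largest where d is smallest — segment BC (d = 343 mm).
τ_max = 16·37900/(π·(0.343)³) = 4.783×10^6 Pa.

0.694 ksi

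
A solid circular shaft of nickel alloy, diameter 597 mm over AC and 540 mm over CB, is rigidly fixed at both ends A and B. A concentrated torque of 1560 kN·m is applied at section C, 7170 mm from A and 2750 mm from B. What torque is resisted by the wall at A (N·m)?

Compatibility: T_A·a/J_AC = T_B·b/J_CB with T_A + T_B = T₀.
J_AC = 0.0125 m⁴, J_CB = 8.35×10^-3 m⁴, so T_A = T₀·(J_AC/a)/((J_AC/a)+(J_CB/b)) = 568200 N·m, T_B = 991800 N·m.

568000 N·m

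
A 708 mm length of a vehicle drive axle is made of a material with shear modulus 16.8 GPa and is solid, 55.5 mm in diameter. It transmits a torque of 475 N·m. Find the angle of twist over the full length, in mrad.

J = πd⁴/32 = π(0.0555)⁴/32 = 9.315×10^-7 m⁴.
θ = T·L/(G·J) = 475.0 × 0.708 / (16.8×10⁹ × 9.315×10^-7) = 0.02149 rad.

21.5 mrad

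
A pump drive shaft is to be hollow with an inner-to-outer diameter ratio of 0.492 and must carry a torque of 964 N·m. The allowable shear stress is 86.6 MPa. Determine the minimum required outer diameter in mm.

39.2 mm

For a hollow shaft with d_i/d_o = 0.492: τ_max = 16T/(π d_o³ (1−k⁴)), so d_o = [16T/(π τ_allow (1−k⁴))]^(1/3) = [16·964.0/(π·8.66×10^7·0.9414)]^(1/3) = 0.03920 m.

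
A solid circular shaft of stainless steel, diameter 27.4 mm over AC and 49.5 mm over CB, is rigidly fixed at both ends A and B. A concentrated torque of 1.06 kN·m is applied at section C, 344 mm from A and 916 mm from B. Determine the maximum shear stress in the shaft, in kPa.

52500 kPa

Compatibility: T_A·a/J_AC = T_B·b/J_CB with T_A + T_B = T₀.
J_AC = 5.53×10^-8 m⁴, J_CB = 5.89×10^-7 m⁴, so T_A = T₀·(J_AC/a)/((J_AC/a)+(J_CB/b)) = 212.0 N·m, T_B = 848.0 N·m.
τ in each portion: τ_AC = 5.25×10^7 Pa, τ_CB = 3.56×10^7 Pa; maximum is in AC.
τ_max = T_AC·r/J = 212.0·0.0137/5.53×10^-8 = 5.249×10^7 Pa.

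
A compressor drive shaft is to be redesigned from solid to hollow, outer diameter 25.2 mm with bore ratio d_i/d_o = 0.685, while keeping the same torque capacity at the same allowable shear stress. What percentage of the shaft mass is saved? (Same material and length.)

37.4 %

Equal τ_max and T ⇒ the solid shaft needs d_s³ = d_o³(1−k⁴), so d_s = 25.2·(1−0.685⁴)^(1/3) = 23.20 mm.
Area ratio A_h/A_s = d_o²(1−k²)/d_s² = (1−k²)/(1−k⁴)^(2/3) = 0.6265.
Mass saving = 1 − 0.6265 = 37.4 %.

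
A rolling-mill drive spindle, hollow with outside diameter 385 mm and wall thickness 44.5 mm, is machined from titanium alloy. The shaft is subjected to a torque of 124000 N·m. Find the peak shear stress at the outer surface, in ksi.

2.47 ksi

J = π(d_o⁴ − d_i⁴)/32 = π(0.385⁴ − 0.296⁴)/32 = 1.403×10^-3 m⁴.
τ_max = T·r/J = 124000 × 0.193 / 1.403×10^-3 = 1.701×10^7 Pa.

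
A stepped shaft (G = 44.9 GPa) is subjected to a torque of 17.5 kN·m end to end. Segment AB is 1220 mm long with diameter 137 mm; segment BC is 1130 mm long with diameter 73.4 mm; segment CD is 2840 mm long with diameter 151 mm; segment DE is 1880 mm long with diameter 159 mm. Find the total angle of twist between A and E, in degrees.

J_AB = π(0.137)⁴/32 = 3.46×10^-5 m⁴; J_BC = π(0.0734)⁴/32 = 2.85×10^-6 m⁴; J_CD = π(0.151)⁴/32 = 5.10×10^-5 m⁴; J_DE = π(0.159)⁴/32 = 6.27×10^-5 m⁴.
θ = (T/G)·Σ L_i/J_i = (17500/44.9×10⁹)·(1.22/3.46×10^-5 + 1.13/2.85×10^-6 + 2.84/5.10×10^-5 + 1.88/6.27×10^-5) = 0.2017 rad.

11.6°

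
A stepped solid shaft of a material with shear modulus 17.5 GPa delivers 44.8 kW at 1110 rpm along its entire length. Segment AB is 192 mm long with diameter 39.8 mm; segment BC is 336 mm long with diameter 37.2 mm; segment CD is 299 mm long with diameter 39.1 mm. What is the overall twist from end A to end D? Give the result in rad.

ω = 2π·1110/60 = 116.2 rad/s, so T = P/ω = 44.8×10³ / 116.2 = 385.4 N·m.
J_AB = π(0.0398)⁴/32 = 2.46×10^-7 m⁴; J_BC = π(0.0372)⁴/32 = 1.88×10^-7 m⁴; J_CD = π(0.0391)⁴/32 = 2.29×10^-7 m⁴.
θ = (T/G)·Σ L_i/J_i = (385.4/17.5×10⁹)·(0.192/2.46×10^-7 + 0.336/1.88×10^-7 + 0.299/2.29×10^-7) = 0.08522 rad.

0.0852 rad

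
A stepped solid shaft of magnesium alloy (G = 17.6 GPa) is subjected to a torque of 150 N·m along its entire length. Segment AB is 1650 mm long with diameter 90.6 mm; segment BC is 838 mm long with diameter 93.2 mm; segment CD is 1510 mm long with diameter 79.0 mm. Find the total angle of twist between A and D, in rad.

0.00646 rad

J_AB = π(0.0906)⁴/32 = 6.61×10^-6 m⁴; J_BC = π(0.0932)⁴/32 = 7.41×10^-6 m⁴; J_CD = π(0.0790)⁴/32 = 3.82×10^-6 m⁴.
θ = (T/G)·Σ L_i/J_i = (150.0/17.6×10⁹)·(1.65/6.61×10^-6 + 0.838/7.41×10^-6 + 1.51/3.82×10^-6) = 6.456×10^-3 rad.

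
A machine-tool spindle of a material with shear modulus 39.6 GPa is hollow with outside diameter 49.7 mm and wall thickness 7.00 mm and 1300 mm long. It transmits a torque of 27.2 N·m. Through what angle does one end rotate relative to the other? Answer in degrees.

J = π(d_o⁴ − d_i⁴)/32 = π(0.0497⁴ − 0.0357⁴)/32 = 4.395×10^-7 m⁴.
θ = T·L/(G·J) = 27.20 × 1.30 / (39.6×10⁹ × 4.395×10^-7) = 2.032×10^-3 rad.

0.116°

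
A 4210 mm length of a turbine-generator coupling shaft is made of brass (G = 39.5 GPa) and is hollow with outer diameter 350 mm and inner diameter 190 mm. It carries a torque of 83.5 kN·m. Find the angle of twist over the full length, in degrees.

J = π(d_o⁴ − d_i⁴)/32 = π(0.350⁴ − 0.190⁴)/32 = 1.345×10^-3 m⁴.
θ = T·L/(G·J) = 83500 × 4.21 / (39.5×10⁹ × 1.345×10^-3) = 6.615×10^-3 rad.

0.379°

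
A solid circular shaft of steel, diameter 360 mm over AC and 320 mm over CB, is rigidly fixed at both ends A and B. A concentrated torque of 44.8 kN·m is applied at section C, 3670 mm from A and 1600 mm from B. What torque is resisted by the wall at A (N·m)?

Compatibility: T_A·a/J_AC = T_B·b/J_CB with T_A + T_B = T₀.
J_AC = 1.65×10^-3 m⁴, J_CB = 1.03×10^-3 m⁴, so T_A = T₀·(J_AC/a)/((J_AC/a)+(J_CB/b)) = 18420 N·m, T_B = 26380 N·m.

18400 N·m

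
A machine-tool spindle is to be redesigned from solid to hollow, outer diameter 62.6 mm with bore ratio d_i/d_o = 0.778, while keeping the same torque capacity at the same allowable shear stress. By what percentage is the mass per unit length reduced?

46.5 %

Equal τ_max and T ⇒ the solid shaft needs d_s³ = d_o³(1−k⁴), so d_s = 62.6·(1−0.778⁴)^(1/3) = 53.77 mm.
Area ratio A_h/A_s = d_o²(1−k²)/d_s² = (1−k²)/(1−k⁴)^(2/3) = 0.5350.
Mass saving = 1 − 0.5350 = 46.5 %.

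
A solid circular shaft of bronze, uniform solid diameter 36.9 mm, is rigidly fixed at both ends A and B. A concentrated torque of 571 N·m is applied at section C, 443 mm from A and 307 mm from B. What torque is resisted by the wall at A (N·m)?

234 N·m

With uniform GJ and both ends fixed, compatibility θ_AC = θ_CB gives T_A·a = T_B·b, together with T_A + T_B = T₀.
T_A = T₀·b/(a+b) = 571.0·307/750.0 = 233.7 N·m; T_B = 337.3 N·m.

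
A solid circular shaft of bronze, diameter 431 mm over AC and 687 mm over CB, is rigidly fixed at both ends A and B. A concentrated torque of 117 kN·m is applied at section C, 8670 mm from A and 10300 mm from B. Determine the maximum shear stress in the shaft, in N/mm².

Compatibility: T_A·a/J_AC = T_B·b/J_CB with T_A + T_B = T₀.
J_AC = 3.39×10^-3 m⁴, J_CB = 0.0219 m⁴, so T_A = T₀·(J_AC/a)/((J_AC/a)+(J_CB/b)) = 18190 N·m, T_B = 98810 N·m.
τ in each portion: τ_AC = 1.16×10^6 Pa, τ_CB = 1.55×10^6 Pa; maximum is in CB.
τ_max = T_CB·r/J = 98810·0.344/0.0219 = 1.552×10^6 Pa.

1.55 N/mm²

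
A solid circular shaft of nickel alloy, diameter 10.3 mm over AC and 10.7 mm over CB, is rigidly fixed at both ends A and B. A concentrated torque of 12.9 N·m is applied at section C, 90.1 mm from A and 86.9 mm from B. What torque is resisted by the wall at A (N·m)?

5.84 N·m

Compatibility: T_A·a/J_AC = T_B·b/J_CB with T_A + T_B = T₀.
J_AC = 1.10×10^-9 m⁴, J_CB = 1.29×10^-9 m⁴, so T_A = T₀·(J_AC/a)/((J_AC/a)+(J_CB/b)) = 5.844 N·m, T_B = 7.056 N·m.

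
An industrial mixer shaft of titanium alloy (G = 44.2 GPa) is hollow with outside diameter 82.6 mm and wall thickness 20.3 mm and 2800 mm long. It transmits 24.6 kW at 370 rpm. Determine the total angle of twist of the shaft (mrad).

9.43 mrad

ω = 2π·370/60 = 38.75 rad/s, so T = P/ω = 24.6×10³ / 38.75 = 634.9 N·m.
J = π(d_o⁴ − d_i⁴)/32 = π(0.0826⁴ − 0.0420⁴)/32 = 4.265×10^-6 m⁴.
θ = T·L/(G·J) = 634.9 × 2.80 / (44.2×10⁹ × 4.265×10^-6) = 9.431×10^-3 rad.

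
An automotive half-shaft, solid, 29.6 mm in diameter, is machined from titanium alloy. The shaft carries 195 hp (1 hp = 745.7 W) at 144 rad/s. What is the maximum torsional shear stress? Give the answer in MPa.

ω = 144 rad/s, so T = P/ω = 195×745.7 / 144.0 = 1010 N·m.
J = πd⁴/32 = π(0.0296)⁴/32 = 7.536×10^-8 m⁴.
τ_max = T·r/J = 1010 × 0.0148 / 7.536×10^-8 = 1.983×10^8 Pa.

198 MPa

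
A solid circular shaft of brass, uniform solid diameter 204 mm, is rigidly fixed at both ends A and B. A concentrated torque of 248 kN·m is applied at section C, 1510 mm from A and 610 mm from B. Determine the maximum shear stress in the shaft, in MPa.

With uniform GJ and both ends fixed, compatibility θ_AC = θ_CB gives T_A·a = T_B·b, together with T_A + T_B = T₀.
T_A = T₀·b/(a+b) = 248000·610/2120 = 71360 N·m; T_B = 176600 N·m.
τ in each portion: τ_AC = 4.28×10^7 Pa, τ_CB = 1.06×10^8 Pa; maximum is in CB.
τ_max = T_CB·r/J = 176600·0.102/1.70×10^-4 = 1.060×10^8 Pa.

106 MPa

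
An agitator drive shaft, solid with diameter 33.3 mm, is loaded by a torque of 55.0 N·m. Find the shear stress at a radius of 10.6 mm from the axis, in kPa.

4830 kPa

J = πd⁴/32 = π(0.0333)⁴/32 = 1.207×10^-7 m⁴.
Shear stress varies linearly with radius: τ = T·r/J = 55.00 × 0.0106 / 1.207×10^-7 = 4.829×10^6 Pa.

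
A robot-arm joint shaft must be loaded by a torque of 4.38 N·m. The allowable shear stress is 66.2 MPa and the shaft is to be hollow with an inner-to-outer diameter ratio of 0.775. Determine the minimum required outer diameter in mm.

For a hollow shaft with d_i/d_o = 0.775: τ_max = 16T/(π d_o³ (1−k⁴)), so d_o = [16T/(π τ_allow (1−k⁴))]^(1/3) = [16·4.380/(π·6.62×10^7·0.6392)]^(1/3) = 0.008078 m.

8.08 mm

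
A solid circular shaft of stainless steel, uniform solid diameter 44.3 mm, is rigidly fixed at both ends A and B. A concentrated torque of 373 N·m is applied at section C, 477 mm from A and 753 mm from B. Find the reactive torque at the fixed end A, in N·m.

228 N·m

With uniform GJ and both ends fixed, compatibility θ_AC = θ_CB gives T_A·a = T_B·b, together with T_A + T_B = T₀.
T_A = T₀·b/(a+b) = 373.0·753/1230 = 228.3 N·m; T_B = 144.7 N·m.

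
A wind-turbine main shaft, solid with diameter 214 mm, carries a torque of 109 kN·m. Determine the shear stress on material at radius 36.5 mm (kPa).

19300 kPa

J = πd⁴/32 = π(0.214)⁴/32 = 2.059×10^-4 m⁴.
Shear stress varies linearly with radius: τ = T·r/J = 109000 × 0.0365 / 2.059×10^-4 = 1.932×10^7 Pa.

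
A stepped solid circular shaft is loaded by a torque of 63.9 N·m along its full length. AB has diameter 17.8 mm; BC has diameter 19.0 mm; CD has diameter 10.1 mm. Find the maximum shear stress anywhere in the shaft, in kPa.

316000 kPa

Under the same torque, τ_max = 16T/(πd³) is largest where d is smallest — segment CD (d = 10.1 mm).
τ_max = 16·63.90/(π·(0.0101)³) = 3.159×10^8 Pa.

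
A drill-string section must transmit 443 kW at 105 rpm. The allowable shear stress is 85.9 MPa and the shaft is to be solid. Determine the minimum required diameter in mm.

ω = 2π·105/60 = 11.00 rad/s, so T = P/ω = 443×10³ / 11.00 = 40290 N·m.
For a solid shaft τ_max = 16T/(πd³), so d = (16T/(π τ_allow))^(1/3) = (16·40290/(π·8.59×10^7))^(1/3) = 0.1337 m.

134 mm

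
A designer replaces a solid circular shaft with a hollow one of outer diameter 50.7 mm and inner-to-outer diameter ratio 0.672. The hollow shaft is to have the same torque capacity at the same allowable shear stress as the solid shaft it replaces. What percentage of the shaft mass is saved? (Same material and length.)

Equal τ_max and T ⇒ the solid shaft needs d_s³ = d_o³(1−k⁴), so d_s = 50.7·(1−0.672⁴)^(1/3) = 46.99 mm.
Area ratio A_h/A_s = d_o²(1−k²)/d_s² = (1−k²)/(1−k⁴)^(2/3) = 0.6385.
Mass saving = 1 − 0.6385 = 36.2 %.

36.2 %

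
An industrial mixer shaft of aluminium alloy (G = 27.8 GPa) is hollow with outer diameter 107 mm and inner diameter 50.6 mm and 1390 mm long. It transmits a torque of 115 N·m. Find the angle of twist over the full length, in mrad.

J = π(d_o⁴ − d_i⁴)/32 = π(0.107⁴ − 0.0506⁴)/32 = 1.223×10^-5 m⁴.
θ = T·L/(G·J) = 115.0 × 1.39 / (27.8×10⁹ × 1.223×10^-5) = 4.703×10^-4 rad.

0.470 mrad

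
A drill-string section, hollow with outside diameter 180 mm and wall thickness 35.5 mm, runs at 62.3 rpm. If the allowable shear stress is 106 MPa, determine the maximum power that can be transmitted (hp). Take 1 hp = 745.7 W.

919 hp

J = π(d_o⁴ − d_i⁴)/32 = π(0.180⁴ − 0.109⁴)/32 = 8.920×10^-5 m⁴.
T_max = τ_allow·J/r = 1.06×10^8 × 8.920×10^-5 / 0.0900 = 105100 N·m.
ω = 2π·62.3/60 = 6.524 rad/s, so P_max = T_max·ω = 6.854×10^5 W.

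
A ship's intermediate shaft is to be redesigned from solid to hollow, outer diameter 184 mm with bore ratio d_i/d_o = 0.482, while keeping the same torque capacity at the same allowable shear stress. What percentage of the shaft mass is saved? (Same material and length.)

Equal τ_max and T ⇒ the solid shaft needs d_s³ = d_o³(1−k⁴), so d_s = 184·(1−0.482⁴)^(1/3) = 180.6 mm.
Area ratio A_h/A_s = d_o²(1−k²)/d_s² = (1−k²)/(1−k⁴)^(2/3) = 0.7966.
Mass saving = 1 − 0.7966 = 20.3 %.

20.3 %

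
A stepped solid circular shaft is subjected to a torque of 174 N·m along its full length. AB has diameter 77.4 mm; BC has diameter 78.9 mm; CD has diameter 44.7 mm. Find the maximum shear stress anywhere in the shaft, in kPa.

Under the same torque, τ_max = 16T/(πd³) is largest where d is smallest — segment CD (d = 44.7 mm).
τ_max = 16·174.0/(π·(0.0447)³) = 9.922×10^6 Pa.

9920 kPa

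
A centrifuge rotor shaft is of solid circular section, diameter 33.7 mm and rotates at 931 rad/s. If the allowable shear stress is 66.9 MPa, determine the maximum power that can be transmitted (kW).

J = πd⁴/32 = π(0.0337)⁴/32 = 1.266×10^-7 m⁴.
T_max = τ_allow·J/r = 6.69×10^7 × 1.266×10^-7 / 0.0169 = 502.7 N·m.
ω = 931 rad/s, so P_max = T_max·ω = 4.681×10^5 W.

468 kW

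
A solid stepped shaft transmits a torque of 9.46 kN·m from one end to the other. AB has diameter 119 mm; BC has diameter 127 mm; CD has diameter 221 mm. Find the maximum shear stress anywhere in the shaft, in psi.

Under the same torque, τ_max = 16T/(πd³) is largest where d is smallest — segment AB (d = 119 mm).
τ_max = 16·9460/(π·(0.119)³) = 2.859×10^7 Pa.

4150 psi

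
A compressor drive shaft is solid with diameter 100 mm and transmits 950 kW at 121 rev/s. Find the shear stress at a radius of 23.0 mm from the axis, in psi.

ω = 2π·121 = 760.3 rad/s, so T = P/ω = 950×10³ / 760.3 = 1250 N·m.
J = πd⁴/32 = π(0.100)⁴/32 = 9.817×10^-6 m⁴.
Shear stress varies linearly with radius: τ = T·r/J = 1250 × 0.0230 / 9.817×10^-6 = 2.927×10^6 Pa.

425 psi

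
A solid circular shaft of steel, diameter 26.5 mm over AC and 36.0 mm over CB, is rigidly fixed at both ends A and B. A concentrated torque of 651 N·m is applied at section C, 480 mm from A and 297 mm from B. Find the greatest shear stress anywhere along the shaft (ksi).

8.72 ksi

Compatibility: T_A·a/J_AC = T_B·b/J_CB with T_A + T_B = T₀.
J_AC = 4.84×10^-8 m⁴, J_CB = 1.65×10^-7 m⁴, so T_A = T₀·(J_AC/a)/((J_AC/a)+(J_CB/b)) = 100.1 N·m, T_B = 550.9 N·m.
τ in each portion: τ_AC = 2.74×10^7 Pa, τ_CB = 6.01×10^7 Pa; maximum is in CB.
τ_max = T_CB·r/J = 550.9·0.0180/1.65×10^-7 = 6.014×10^7 Pa.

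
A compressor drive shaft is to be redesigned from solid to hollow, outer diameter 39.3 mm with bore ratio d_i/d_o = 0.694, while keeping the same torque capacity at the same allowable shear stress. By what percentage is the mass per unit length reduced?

Equal τ_max and T ⇒ the solid shaft needs d_s³ = d_o³(1−k⁴), so d_s = 39.3·(1−0.694⁴)^(1/3) = 35.99 mm.
Area ratio A_h/A_s = d_o²(1−k²)/d_s² = (1−k²)/(1−k⁴)^(2/3) = 0.6181.
Mass saving = 1 − 0.6181 = 38.2 %.

38.2 %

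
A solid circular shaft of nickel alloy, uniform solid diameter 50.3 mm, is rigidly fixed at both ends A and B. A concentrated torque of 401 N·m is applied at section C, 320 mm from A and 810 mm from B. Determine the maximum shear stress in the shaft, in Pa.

With uniform GJ and both ends fixed, compatibility θ_AC = θ_CB gives T_A·a = T_B·b, together with T_A + T_B = T₀.
T_A = T₀·b/(a+b) = 401.0·810/1130 = 287.4 N·m; T_B = 113.6 N·m.
τ in each portion: τ_AC = 1.15×10^7 Pa, τ_CB = 4.54×10^6 Pa; maximum is in AC.
τ_max = T_AC·r/J = 287.4·0.0251/6.28×10^-7 = 1.150×10^7 Pa.

1.15e7 Pa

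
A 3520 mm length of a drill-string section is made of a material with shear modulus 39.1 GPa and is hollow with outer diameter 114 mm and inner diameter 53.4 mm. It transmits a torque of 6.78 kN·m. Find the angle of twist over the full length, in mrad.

J = π(d_o⁴ − d_i⁴)/32 = π(0.114⁴ − 0.0534⁴)/32 = 1.578×10^-5 m⁴.
θ = T·L/(G·J) = 6780 × 3.52 / (39.1×10⁹ × 1.578×10^-5) = 0.03867 rad.

38.7 mrad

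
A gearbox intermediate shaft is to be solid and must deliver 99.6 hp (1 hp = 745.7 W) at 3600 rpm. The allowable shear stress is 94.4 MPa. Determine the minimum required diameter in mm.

ω = 2π·3600/60 = 377.0 rad/s, so T = P/ω = 99.6×745.7 / 377.0 = 197.0 N·m.
For a solid shaft τ_max = 16T/(πd³), so d = (16T/(π τ_allow))^(1/3) = (16·197.0/(π·9.44×10^7))^(1/3) = 0.02199 m.

22.0 mm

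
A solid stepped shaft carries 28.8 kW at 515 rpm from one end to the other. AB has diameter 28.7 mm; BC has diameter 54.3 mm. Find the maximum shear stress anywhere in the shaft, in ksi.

16.7 ksi

ω = 2π·515/60 = 53.93 rad/s, so T = P/ω = 28.8×10³ / 53.93 = 534.0 N·m.
Under the same torque, τ_max = 16T/(πd³) is largest where d is smallest — segment AB (d = 28.7 mm).
τ_max = 16·534.0/(π·(0.0287)³) = 1.150×10^8 Pa.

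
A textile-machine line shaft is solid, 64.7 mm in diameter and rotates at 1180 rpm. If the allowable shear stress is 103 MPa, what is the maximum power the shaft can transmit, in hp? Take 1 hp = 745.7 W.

908 hp

J = πd⁴/32 = π(0.0647)⁴/32 = 1.720×10^-6 m⁴.
T_max = τ_allow·J/r = 1.03×10^8 × 1.720×10^-6 / 0.0324 = 5477 N·m.
ω = 2π·1180/60 = 123.6 rad/s, so P_max = T_max·ω = 6.768×10^5 W.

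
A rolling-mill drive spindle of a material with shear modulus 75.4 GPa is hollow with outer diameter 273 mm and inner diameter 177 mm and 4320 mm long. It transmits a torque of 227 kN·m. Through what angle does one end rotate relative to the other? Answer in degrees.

J = π(d_o⁴ − d_i⁴)/32 = π(0.273⁴ − 0.177⁴)/32 = 4.490×10^-4 m⁴.
θ = T·L/(G·J) = 227000 × 4.32 / (75.4×10⁹ × 4.490×10^-4) = 0.02897 rad.

1.66°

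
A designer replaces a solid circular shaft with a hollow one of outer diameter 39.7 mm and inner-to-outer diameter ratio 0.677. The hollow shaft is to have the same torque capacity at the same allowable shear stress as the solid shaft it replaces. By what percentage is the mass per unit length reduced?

Equal τ_max and T ⇒ the solid shaft needs d_s³ = d_o³(1−k⁴), so d_s = 39.7·(1−0.677⁴)^(1/3) = 36.70 mm.
Area ratio A_h/A_s = d_o²(1−k²)/d_s² = (1−k²)/(1−k⁴)^(2/3) = 0.6339.
Mass saving = 1 − 0.6339 = 36.6 %.

36.6 %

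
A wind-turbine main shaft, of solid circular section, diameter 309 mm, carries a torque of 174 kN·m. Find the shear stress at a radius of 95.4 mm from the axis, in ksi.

J = πd⁴/32 = π(0.309)⁴/32 = 8.950×10^-4 m⁴.
Shear stress varies linearly with radius: τ = T·r/J = 174000 × 0.0954 / 8.950×10^-4 = 1.855×10^7 Pa.

2.69 ksi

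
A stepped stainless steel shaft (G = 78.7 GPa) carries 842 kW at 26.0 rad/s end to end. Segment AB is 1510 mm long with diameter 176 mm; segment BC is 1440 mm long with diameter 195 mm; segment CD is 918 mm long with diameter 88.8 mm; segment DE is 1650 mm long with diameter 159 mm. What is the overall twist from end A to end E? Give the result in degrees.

ω = 26.0 rad/s, so T = P/ω = 842×10³ / 26.00 = 32380 N·m.
J_AB = π(0.176)⁴/32 = 9.42×10^-5 m⁴; J_BC = π(0.195)⁴/32 = 1.42×10^-4 m⁴; J_CD = π(0.0888)⁴/32 = 6.10×10^-6 m⁴; J_DE = π(0.159)⁴/32 = 6.27×10^-5 m⁴.
θ = (T/G)·Σ L_i/J_i = (32380/78.7×10⁹)·(1.51/9.42×10^-5 + 1.44/1.42×10^-4 + 0.918/6.10×10^-6 + 1.65/6.27×10^-5) = 0.08347 rad.

4.78°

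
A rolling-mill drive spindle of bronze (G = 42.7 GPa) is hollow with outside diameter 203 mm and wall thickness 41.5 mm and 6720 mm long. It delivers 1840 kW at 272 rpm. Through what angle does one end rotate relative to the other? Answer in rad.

ω = 2π·272/60 = 28.48 rad/s, so T = P/ω = 1840×10³ / 28.48 = 64600 N·m.
J = π(d_o⁴ − d_i⁴)/32 = π(0.203⁴ − 0.120⁴)/32 = 1.464×10^-4 m⁴.
θ = T·L/(G·J) = 64600 × 6.72 / (42.7×10⁹ × 1.464×10^-4) = 0.06946 rad.

0.0695 rad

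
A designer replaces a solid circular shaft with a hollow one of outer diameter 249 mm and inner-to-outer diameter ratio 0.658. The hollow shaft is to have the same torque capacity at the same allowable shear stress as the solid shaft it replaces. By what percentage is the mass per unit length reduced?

34.9 %

Equal τ_max and T ⇒ the solid shaft needs d_s³ = d_o³(1−k⁴), so d_s = 249·(1−0.658⁴)^(1/3) = 232.4 mm.
Area ratio A_h/A_s = d_o²(1−k²)/d_s² = (1−k²)/(1−k⁴)^(2/3) = 0.6512.
Mass saving = 1 − 0.6512 = 34.9 %.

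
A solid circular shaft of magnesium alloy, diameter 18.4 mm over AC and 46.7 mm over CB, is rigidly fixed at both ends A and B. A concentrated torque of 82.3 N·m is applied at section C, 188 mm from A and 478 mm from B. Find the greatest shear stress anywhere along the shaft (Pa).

Compatibility: T_A·a/J_AC = T_B·b/J_CB with T_A + T_B = T₀.
J_AC = 1.13×10^-8 m⁴, J_CB = 4.67×10^-7 m⁴, so T_A = T₀·(J_AC/a)/((J_AC/a)+(J_CB/b)) = 4.752 N·m, T_B = 77.55 N·m.
τ in each portion: τ_AC = 3.88×10^6 Pa, τ_CB = 3.88×10^6 Pa; maximum is in AC.
τ_max = T_AC·r/J = 4.752·0.00920/1.13×10^-8 = 3.885×10^6 Pa.

3.88e6 Pa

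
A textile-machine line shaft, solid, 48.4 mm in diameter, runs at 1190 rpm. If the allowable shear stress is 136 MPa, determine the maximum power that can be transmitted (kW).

377 kW

J = πd⁴/32 = π(0.0484)⁴/32 = 5.387×10^-7 m⁴.
T_max = τ_allow·J/r = 1.36×10^8 × 5.387×10^-7 / 0.0242 = 3028 N·m.
ω = 2π·1190/60 = 124.6 rad/s, so P_max = T_max·ω = 3.773×10^5 W.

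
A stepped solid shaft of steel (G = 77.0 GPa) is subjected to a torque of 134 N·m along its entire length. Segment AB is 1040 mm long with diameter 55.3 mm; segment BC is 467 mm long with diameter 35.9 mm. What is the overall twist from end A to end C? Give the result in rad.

0.00695 rad

J_AB = π(0.0553)⁴/32 = 9.18×10^-7 m⁴; J_BC = π(0.0359)⁴/32 = 1.63×10^-7 m⁴.
θ = (T/G)·Σ L_i/J_i = (134.0/77.0×10⁹)·(1.04/9.18×10^-7 + 0.467/1.63×10^-7) = 6.955×10^-3 rad.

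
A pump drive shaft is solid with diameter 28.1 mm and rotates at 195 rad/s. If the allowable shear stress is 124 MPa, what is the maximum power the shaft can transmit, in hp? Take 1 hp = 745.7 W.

141 hp

J = πd⁴/32 = π(0.0281)⁴/32 = 6.121×10^-8 m⁴.
T_max = τ_allow·J/r = 1.24×10^8 × 6.121×10^-8 / 0.0140 = 540.2 N·m.
ω = 195 rad/s, so P_max = T_max·ω = 1.053×10^5 W.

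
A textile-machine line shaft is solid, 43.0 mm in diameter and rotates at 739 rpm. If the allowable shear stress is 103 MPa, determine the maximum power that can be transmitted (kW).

J = πd⁴/32 = π(0.0430)⁴/32 = 3.356×10^-7 m⁴.
T_max = τ_allow·J/r = 1.03×10^8 × 3.356×10^-7 / 0.0215 = 1608 N·m.
ω = 2π·739/60 = 77.39 rad/s, so P_max = T_max·ω = 1.244×10^5 W.

124 kW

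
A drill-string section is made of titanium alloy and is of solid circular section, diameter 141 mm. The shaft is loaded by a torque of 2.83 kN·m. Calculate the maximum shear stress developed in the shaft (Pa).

5.14e6 Pa

J = πd⁴/32 = π(0.141)⁴/32 = 3.880×10^-5 m⁴.
τ_max = T·r/J = 2830 × 0.0705 / 3.880×10^-5 = 5.142×10^6 Pa.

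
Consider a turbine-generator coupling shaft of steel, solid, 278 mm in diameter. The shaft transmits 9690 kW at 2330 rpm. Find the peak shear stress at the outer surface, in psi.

ω = 2π·2330/60 = 244.0 rad/s, so T = P/ω = 9690×10³ / 244.0 = 39710 N·m.
J = πd⁴/32 = π(0.278)⁴/32 = 5.864×10^-4 m⁴.
τ_max = T·r/J = 39710 × 0.139 / 5.864×10^-4 = 9.414×10^6 Pa.

1370 psi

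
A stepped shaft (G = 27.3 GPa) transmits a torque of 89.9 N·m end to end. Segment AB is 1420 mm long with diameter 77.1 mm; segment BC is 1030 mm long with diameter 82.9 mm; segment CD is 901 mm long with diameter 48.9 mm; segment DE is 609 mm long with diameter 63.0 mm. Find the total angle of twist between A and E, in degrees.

J_AB = π(0.0771)⁴/32 = 3.47×10^-6 m⁴; J_BC = π(0.0829)⁴/32 = 4.64×10^-6 m⁴; J_CD = π(0.0489)⁴/32 = 5.61×10^-7 m⁴; J_DE = π(0.0630)⁴/32 = 1.55×10^-6 m⁴.
θ = (T/G)·Σ L_i/J_i = (89.90/27.3×10⁹)·(1.42/3.47×10^-6 + 1.03/4.64×10^-6 + 0.901/5.61×10^-7 + 0.609/1.55×10^-6) = 8.662×10^-3 rad.

0.496°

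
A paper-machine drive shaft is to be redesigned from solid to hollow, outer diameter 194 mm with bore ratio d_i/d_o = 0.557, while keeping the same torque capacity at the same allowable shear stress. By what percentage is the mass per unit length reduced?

26.2 %

Equal τ_max and T ⇒ the solid shaft needs d_s³ = d_o³(1−k⁴), so d_s = 194·(1−0.557⁴)^(1/3) = 187.6 mm.
Area ratio A_h/A_s = d_o²(1−k²)/d_s² = (1−k²)/(1−k⁴)^(2/3) = 0.7379.
Mass saving = 1 − 0.7379 = 26.2 %.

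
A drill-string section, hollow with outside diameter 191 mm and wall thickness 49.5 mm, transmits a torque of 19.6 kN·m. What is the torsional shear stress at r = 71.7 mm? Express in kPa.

J = π(d_o⁴ − d_i⁴)/32 = π(0.191⁴ − 0.0920⁴)/32 = 1.236×10^-4 m⁴.
Shear stress varies linearly with radius: τ = T·r/J = 19600 × 0.0717 / 1.236×10^-4 = 1.137×10^7 Pa.

11400 kPa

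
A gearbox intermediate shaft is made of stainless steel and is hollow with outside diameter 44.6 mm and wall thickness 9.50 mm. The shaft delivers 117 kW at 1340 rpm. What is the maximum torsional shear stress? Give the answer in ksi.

7.79 ksi

ω = 2π·1340/60 = 140.3 rad/s, so T = P/ω = 117×10³ / 140.3 = 833.8 N·m.
J = π(d_o⁴ − d_i⁴)/32 = π(0.0446⁴ − 0.0256⁴)/32 = 3.463×10^-7 m⁴.
τ_max = T·r/J = 833.8 × 0.0223 / 3.463×10^-7 = 5.369×10^7 Pa.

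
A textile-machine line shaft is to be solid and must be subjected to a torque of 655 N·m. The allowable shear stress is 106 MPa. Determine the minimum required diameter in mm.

31.6 mm

For a solid shaft τ_max = 16T/(πd³), so d = (16T/(π τ_allow))^(1/3) = (16·655.0/(π·1.06×10^8))^(1/3) = 0.03157 m.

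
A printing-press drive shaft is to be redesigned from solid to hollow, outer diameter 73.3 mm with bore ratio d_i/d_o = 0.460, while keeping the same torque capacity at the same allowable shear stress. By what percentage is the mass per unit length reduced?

Equal τ_max and T ⇒ the solid shaft needs d_s³ = d_o³(1−k⁴), so d_s = 73.3·(1−0.460⁴)^(1/3) = 72.19 mm.
Area ratio A_h/A_s = d_o²(1−k²)/d_s² = (1−k²)/(1−k⁴)^(2/3) = 0.8128.
Mass saving = 1 − 0.8128 = 18.7 %.

18.7 %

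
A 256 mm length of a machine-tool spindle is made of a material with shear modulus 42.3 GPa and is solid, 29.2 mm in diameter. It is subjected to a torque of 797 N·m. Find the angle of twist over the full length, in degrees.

J = πd⁴/32 = π(0.0292)⁴/32 = 7.137×10^-8 m⁴.
θ = T·L/(G·J) = 797.0 × 0.256 / (42.3×10⁹ × 7.137×10^-8) = 0.06758 rad.

3.87°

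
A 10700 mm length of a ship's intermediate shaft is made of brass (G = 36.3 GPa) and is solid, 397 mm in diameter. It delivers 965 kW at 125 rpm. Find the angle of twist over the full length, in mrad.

8.91 mrad

ω = 2π·125/60 = 13.09 rad/s, so T = P/ω = 965×10³ / 13.09 = 73720 N·m.
J = πd⁴/32 = π(0.397)⁴/32 = 2.439×10^-3 m⁴.
θ = T·L/(G·J) = 73720 × 10.7 / (36.3×10⁹ × 2.439×10^-3) = 8.911×10^-3 rad.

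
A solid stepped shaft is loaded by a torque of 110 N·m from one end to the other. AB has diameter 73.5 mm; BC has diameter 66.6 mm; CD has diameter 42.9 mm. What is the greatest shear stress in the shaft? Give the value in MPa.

Under the same torque, τ_max = 16T/(πd³) is largest where d is smallest — segment CD (d = 42.9 mm).
τ_max = 16·110.0/(π·(0.0429)³) = 7.096×10^6 Pa.

7.10 MPa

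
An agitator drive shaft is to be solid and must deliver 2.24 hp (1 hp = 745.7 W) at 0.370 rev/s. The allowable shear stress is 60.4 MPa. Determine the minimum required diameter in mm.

39.3 mm

ω = 2π·0.370 = 2.325 rad/s, so T = P/ω = 2.24×745.7 / 2.325 = 718.5 N·m.
For a solid shaft τ_max = 16T/(πd³), so d = (16T/(π τ_allow))^(1/3) = (16·718.5/(π·6.04×10^7))^(1/3) = 0.03928 m.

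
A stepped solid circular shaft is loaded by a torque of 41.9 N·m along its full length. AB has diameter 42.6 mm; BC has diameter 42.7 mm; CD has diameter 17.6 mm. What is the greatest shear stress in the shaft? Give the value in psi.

Under the same torque, τ_max = 16T/(πd³) is largest where d is smallest — segment CD (d = 17.6 mm).
τ_max = 16·41.90/(π·(0.0176)³) = 3.914×10^7 Pa.

5680 psi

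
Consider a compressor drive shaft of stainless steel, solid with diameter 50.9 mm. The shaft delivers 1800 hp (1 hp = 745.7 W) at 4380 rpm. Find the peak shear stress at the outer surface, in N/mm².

113 N/mm²

ω = 2π·4380/60 = 458.7 rad/s, so T = P/ω = 1800×745.7 / 458.7 = 2926 N·m.
J = πd⁴/32 = π(0.0509)⁴/32 = 6.590×10^-7 m⁴.
τ_max = T·r/J = 2926 × 0.0255 / 6.590×10^-7 = 1.130×10^8 Pa.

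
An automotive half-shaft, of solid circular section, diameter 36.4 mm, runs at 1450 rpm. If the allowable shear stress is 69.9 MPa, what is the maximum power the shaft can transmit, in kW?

J = πd⁴/32 = π(0.0364)⁴/32 = 1.723×10^-7 m⁴.
T_max = τ_allow·J/r = 6.99×10^7 × 1.723×10^-7 / 0.0182 = 661.9 N·m.
ω = 2π·1450/60 = 151.8 rad/s, so P_max = T_max·ω = 1.005×10^5 W.

101 kW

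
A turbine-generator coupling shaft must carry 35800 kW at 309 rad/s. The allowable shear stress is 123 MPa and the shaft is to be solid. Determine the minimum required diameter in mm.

ω = 309 rad/s, so T = P/ω = 35800×10³ / 309.0 = 115900 N·m.
For a solid shaft τ_max = 16T/(πd³), so d = (16T/(π τ_allow))^(1/3) = (16·115900/(π·1.23×10^8))^(1/3) = 0.1687 m.

169 mm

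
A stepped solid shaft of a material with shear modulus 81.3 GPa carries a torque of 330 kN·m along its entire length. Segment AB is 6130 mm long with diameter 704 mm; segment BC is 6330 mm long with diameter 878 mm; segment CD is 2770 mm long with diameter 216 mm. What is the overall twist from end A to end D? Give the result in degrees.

J_AB = π(0.704)⁴/32 = 0.0241 m⁴; J_BC = π(0.878)⁴/32 = 0.0583 m⁴; J_CD = π(0.216)⁴/32 = 2.14×10^-4 m⁴.
θ = (T/G)·Σ L_i/J_i = (330000/81.3×10⁹)·(6.13/0.0241 + 6.33/0.0583 + 2.77/2.14×10^-4) = 0.05408 rad.

3.10°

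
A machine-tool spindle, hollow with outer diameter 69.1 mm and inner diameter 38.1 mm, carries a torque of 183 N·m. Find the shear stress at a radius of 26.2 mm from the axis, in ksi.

J = π(d_o⁴ − d_i⁴)/32 = π(0.0691⁴ − 0.0381⁴)/32 = 2.031×10^-6 m⁴.
Shear stress varies linearly with radius: τ = T·r/J = 183.0 × 0.0262 / 2.031×10^-6 = 2.360×10^6 Pa.

0.342 ksi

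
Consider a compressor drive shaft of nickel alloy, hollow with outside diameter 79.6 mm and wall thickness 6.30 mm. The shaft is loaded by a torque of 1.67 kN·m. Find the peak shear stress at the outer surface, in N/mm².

J = π(d_o⁴ − d_i⁴)/32 = π(0.0796⁴ − 0.0670⁴)/32 = 1.963×10^-6 m⁴.
τ_max = T·r/J = 1670 × 0.0398 / 1.963×10^-6 = 3.386×10^7 Pa.

33.9 N/mm²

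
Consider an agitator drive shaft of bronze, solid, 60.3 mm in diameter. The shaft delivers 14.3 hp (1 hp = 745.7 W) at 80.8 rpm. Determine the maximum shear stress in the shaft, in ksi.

4.25 ksi

ω = 2π·80.8/60 = 8.461 rad/s, so T = P/ω = 14.3×745.7 / 8.461 = 1260 N·m.
J = πd⁴/32 = π(0.0603)⁴/32 = 1.298×10^-6 m⁴.
τ_max = T·r/J = 1260 × 0.0301 / 1.298×10^-6 = 2.927×10^7 Pa.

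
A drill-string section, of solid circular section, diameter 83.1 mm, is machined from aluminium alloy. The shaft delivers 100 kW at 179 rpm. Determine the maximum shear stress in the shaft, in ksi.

ω = 2π·179/60 = 18.74 rad/s, so T = P/ω = 100×10³ / 18.74 = 5335 N·m.
J = πd⁴/32 = π(0.0831)⁴/32 = 4.682×10^-6 m⁴.
τ_max = T·r/J = 5335 × 0.0415 / 4.682×10^-6 = 4.735×10^7 Pa.

6.87 ksi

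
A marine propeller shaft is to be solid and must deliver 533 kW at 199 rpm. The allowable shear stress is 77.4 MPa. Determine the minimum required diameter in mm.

ω = 2π·199/60 = 20.84 rad/s, so T = P/ω = 533×10³ / 20.84 = 25580 N·m.
For a solid shaft τ_max = 16T/(πd³), so d = (16T/(π τ_allow))^(1/3) = (16·25580/(π·7.74×10^7))^(1/3) = 0.1189 m.

119 mm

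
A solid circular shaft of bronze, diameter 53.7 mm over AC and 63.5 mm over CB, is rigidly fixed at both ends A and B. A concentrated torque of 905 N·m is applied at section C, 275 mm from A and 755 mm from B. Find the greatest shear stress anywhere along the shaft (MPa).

Compatibility: T_A·a/J_AC = T_B·b/J_CB with T_A + T_B = T₀.
J_AC = 8.16×10^-7 m⁴, J_CB = 1.60×10^-6 m⁴, so T_A = T₀·(J_AC/a)/((J_AC/a)+(J_CB/b)) = 528.6 N·m, T_B = 376.4 N·m.
τ in each portion: τ_AC = 1.74×10^7 Pa, τ_CB = 7.49×10^6 Pa; maximum is in AC.
τ_max = T_AC·r/J = 528.6·0.0269/8.16×10^-7 = 1.738×10^7 Pa.

17.4 MPa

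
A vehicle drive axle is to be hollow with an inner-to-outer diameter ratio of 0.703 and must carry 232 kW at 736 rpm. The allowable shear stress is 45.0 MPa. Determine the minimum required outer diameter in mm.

76.7 mm

ω = 2π·736/60 = 77.07 rad/s, so T = P/ω = 232×10³ / 77.07 = 3010 N·m.
For a hollow shaft with d_i/d_o = 0.703: τ_max = 16T/(π d_o³ (1−k⁴)), so d_o = [16T/(π τ_allow (1−k⁴))]^(1/3) = [16·3010/(π·4.50×10^7·0.7558)]^(1/3) = 0.07667 m.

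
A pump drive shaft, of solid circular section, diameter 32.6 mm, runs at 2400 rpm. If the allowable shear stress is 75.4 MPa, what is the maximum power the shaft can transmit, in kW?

129 kW

J = πd⁴/32 = π(0.0326)⁴/32 = 1.109×10^-7 m⁴.
T_max = τ_allow·J/r = 7.54×10^7 × 1.109×10^-7 / 0.0163 = 512.9 N·m.
ω = 2π·2400/60 = 251.3 rad/s, so P_max = T_max·ω = 1.289×10^5 W.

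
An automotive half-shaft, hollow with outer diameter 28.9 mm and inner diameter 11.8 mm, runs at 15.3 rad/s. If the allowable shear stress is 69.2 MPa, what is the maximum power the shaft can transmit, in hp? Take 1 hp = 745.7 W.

6.54 hp

J = π(d_o⁴ − d_i⁴)/32 = π(0.0289⁴ − 0.0118⁴)/32 = 6.658×10^-8 m⁴.
T_max = τ_allow·J/r = 6.92×10^7 × 6.658×10^-8 / 0.0144 = 318.9 N·m.
ω = 15.3 rad/s, so P_max = T_max·ω = 4878 W.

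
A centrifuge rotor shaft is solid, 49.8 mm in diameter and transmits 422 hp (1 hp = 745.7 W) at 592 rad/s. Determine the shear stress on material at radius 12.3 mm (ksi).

1.57 ksi

ω = 592 rad/s, so T = P/ω = 422×745.7 / 592.0 = 531.6 N·m.
J = πd⁴/32 = π(0.0498)⁴/32 = 6.038×10^-7 m⁴.
Shear stress varies linearly with radius: τ = T·r/J = 531.6 × 0.0123 / 6.038×10^-7 = 1.083×10^7 Pa.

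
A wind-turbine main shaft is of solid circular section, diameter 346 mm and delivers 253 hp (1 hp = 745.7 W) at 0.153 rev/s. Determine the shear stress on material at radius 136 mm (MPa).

ω = 2π·0.153 = 0.9613 rad/s, so T = P/ω = 253×745.7 / 0.9613 = 196300 N·m.
J = πd⁴/32 = π(0.346)⁴/32 = 1.407×10^-3 m⁴.
Shear stress varies linearly with radius: τ = T·r/J = 196300 × 0.136 / 1.407×10^-3 = 1.897×10^7 Pa.

19.0 MPa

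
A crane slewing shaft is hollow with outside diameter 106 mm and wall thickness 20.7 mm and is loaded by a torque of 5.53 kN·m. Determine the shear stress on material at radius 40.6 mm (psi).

J = π(d_o⁴ − d_i⁴)/32 = π(0.106⁴ − 0.0646⁴)/32 = 1.068×10^-5 m⁴.
Shear stress varies linearly with radius: τ = T·r/J = 5530 × 0.0406 / 1.068×10^-5 = 2.101×10^7 Pa.

3050 psi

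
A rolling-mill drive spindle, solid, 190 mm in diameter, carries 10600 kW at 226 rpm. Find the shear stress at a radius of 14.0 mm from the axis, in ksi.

ω = 2π·226/60 = 23.67 rad/s, so T = P/ω = 10600×10³ / 23.67 = 447900 N·m.
J = πd⁴/32 = π(0.190)⁴/32 = 1.279×10^-4 m⁴.
Shear stress varies linearly with radius: τ = T·r/J = 447900 × 0.0140 / 1.279×10^-4 = 4.901×10^7 Pa.

7.11 ksi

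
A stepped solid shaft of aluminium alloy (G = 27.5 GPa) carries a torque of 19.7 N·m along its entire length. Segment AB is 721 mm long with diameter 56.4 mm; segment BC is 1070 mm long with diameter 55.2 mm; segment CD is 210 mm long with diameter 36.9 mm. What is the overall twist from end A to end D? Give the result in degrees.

J_AB = π(0.0564)⁴/32 = 9.93×10^-7 m⁴; J_BC = π(0.0552)⁴/32 = 9.11×10^-7 m⁴; J_CD = π(0.0369)⁴/32 = 1.82×10^-7 m⁴.
θ = (T/G)·Σ L_i/J_i = (19.70/27.5×10⁹)·(0.721/9.93×10^-7 + 1.07/9.11×10^-7 + 0.210/1.82×10^-7) = 2.187×10^-3 rad.

0.125°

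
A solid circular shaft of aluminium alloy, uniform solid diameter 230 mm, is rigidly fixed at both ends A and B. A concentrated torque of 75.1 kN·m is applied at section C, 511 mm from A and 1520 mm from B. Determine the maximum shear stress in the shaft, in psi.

3410 psi

With uniform GJ and both ends fixed, compatibility θ_AC = θ_CB gives T_A·a = T_B·b, together with T_A + T_B = T₀.
T_A = T₀·b/(a+b) = 75100·1520/2031 = 56200 N·m; T_B = 18900 N·m.
τ in each portion: τ_AC = 2.35×10^7 Pa, τ_CB = 7.91×10^6 Pa; maximum is in AC.
τ_max = T_AC·r/J = 56200·0.115/2.75×10^-4 = 2.353×10^7 Pa.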